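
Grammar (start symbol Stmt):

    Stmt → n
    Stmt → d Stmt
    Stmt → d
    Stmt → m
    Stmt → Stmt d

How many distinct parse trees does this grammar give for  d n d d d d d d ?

Parse trees for d n d d d d d d:
  [Stmt d [Stmt [Stmt [Stmt [Stmt [Stmt [Stmt [Stmt n] d] d] d] d] d] d]]
  [Stmt [Stmt d [Stmt [Stmt [Stmt [Stmt [Stmt [Stmt n] d] d] d] d] d]] d]
  [Stmt [Stmt [Stmt d [Stmt [Stmt [Stmt [Stmt [Stmt n] d] d] d] d]] d] d]
  [Stmt [Stmt [Stmt [Stmt d [Stmt [Stmt [Stmt [Stmt n] d] d] d]] d] d] d]
  [Stmt [Stmt [Stmt [Stmt [Stmt d [Stmt [Stmt [Stmt n] d] d]] d] d] d] d]
  [Stmt [Stmt [Stmt [Stmt [Stmt [Stmt d [Stmt [Stmt n] d]] d] d] d] d] d]
  [Stmt [Stmt [Stmt [Stmt [Stmt [Stmt [Stmt d [Stmt n]] d] d] d] d] d] d]

7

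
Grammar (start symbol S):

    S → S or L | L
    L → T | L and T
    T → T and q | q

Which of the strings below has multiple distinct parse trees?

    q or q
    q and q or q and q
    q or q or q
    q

q or q: 1 tree
q and q or q and q: 4 trees
q or q or q: 1 tree
q: 1 tree

q and q or q and q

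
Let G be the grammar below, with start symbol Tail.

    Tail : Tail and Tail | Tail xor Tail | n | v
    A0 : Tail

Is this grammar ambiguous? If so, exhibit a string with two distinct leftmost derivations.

Ambiguous

Witness: n and n and n

Derivation 1: Tail ⇒ Tail and Tail ⇒ Tail and Tail and Tail ⇒ n and Tail and Tail ⇒ n and n and Tail ⇒ n and n and n
Derivation 2: Tail ⇒ Tail and Tail ⇒ n and Tail ⇒ n and Tail and Tail ⇒ n and n and Tail ⇒ n and n and n

Two distinct leftmost derivations for the same string.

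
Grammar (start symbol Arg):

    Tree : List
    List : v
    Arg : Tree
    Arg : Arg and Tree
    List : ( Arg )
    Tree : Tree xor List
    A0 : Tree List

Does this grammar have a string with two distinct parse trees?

Only Arg, Tree, List are reachable from Arg; ignoring the rest: The grammar is stratified — Arg handles 'and' (left-recursive), Tree handles 'xor', List atoms. Each operator has a fixed associativity and precedence level, so every string has one parse.

Unambiguous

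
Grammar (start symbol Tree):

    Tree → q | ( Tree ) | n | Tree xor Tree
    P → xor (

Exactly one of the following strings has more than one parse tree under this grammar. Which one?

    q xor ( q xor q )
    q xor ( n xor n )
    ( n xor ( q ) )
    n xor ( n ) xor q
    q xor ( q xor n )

q xor ( q xor q ): 1 tree
q xor ( n xor n ): 1 tree
( n xor ( q ) ): 1 tree
n xor ( n ) xor q: 2 trees
q xor ( q xor n ): 1 tree

n xor ( n ) xor q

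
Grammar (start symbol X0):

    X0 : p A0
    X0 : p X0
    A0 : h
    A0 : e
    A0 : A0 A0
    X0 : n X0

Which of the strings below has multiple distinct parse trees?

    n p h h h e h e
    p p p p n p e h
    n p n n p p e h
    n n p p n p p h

n p h h h e h e

n p h h h e h e: 42 trees
p p p p n p e h: 1 tree
n p n n p p e h: 1 tree
n n p p n p p h: 1 tree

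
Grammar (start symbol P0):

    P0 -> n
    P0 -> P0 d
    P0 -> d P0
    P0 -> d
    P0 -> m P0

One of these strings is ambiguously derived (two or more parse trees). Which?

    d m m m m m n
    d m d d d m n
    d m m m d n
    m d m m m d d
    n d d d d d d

m d m m m d d

d m m m m m n: 1 tree
d m d d d m n: 1 tree
d m m m d n: 1 tree
m d m m m d d: 7 trees
n d d d d d d: 1 tree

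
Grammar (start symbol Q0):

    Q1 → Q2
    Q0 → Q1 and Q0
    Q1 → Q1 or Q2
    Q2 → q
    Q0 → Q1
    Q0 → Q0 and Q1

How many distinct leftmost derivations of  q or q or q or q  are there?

Parse trees for q or q or q or q:
  [Q0 [Q1 [Q1 [Q1 [Q1 [Q2 q]] or [Q2 q]] or [Q2 q]] or [Q2 q]]]

1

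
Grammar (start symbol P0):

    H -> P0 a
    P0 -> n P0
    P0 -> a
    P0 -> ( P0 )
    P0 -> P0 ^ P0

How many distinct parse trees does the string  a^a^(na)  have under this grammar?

2

Parse trees for a^a^(na):
  [P0 [P0 a] ^ [P0 [P0 a] ^ [P0 ( [P0 n [P0 a]] )]]]
  [P0 [P0 [P0 a] ^ [P0 a]] ^ [P0 ( [P0 n [P0 a]] )]]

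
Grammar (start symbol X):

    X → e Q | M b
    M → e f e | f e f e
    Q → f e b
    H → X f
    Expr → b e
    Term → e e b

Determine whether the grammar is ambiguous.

Ambiguous

Witness: e f e b

Derivation 1: X ⇒ e Q ⇒ e f e b
Derivation 2: X ⇒ M b ⇒ e f e b

Two distinct leftmost derivations for the same string.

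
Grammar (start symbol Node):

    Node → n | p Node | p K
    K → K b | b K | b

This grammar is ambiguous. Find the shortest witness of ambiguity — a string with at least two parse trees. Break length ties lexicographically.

length 1: no string has ≥2 trees
length 2: no string has ≥2 trees
length 3: p b b has 2 parse trees

Two derivations of p b b:
  Node ⇒ p K ⇒ p K b ⇒ p b b
  Node ⇒ p K ⇒ p b K ⇒ p b b

p b b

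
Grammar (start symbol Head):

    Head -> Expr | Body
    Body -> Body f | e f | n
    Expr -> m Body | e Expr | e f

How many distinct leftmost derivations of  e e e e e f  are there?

Parse trees for e e e e e f:
  [Head [Expr e [Expr e [Expr e [Expr e [Expr e f]]]]]]

1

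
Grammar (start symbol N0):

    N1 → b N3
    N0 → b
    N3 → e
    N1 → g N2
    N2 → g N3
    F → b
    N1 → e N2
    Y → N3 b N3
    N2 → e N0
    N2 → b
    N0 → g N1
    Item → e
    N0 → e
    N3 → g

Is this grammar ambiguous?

Unambiguous

Only N0, N1, N2, N3 are reachable from N0; ignoring the rest: The reachable rules are right-linear with at most one rule per (nonterminal, next-terminal) pair. Each input token forces the next rule, so parsing is deterministic.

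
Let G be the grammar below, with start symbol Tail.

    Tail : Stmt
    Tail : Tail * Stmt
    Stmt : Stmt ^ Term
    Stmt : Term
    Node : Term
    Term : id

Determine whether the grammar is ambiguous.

Unambiguous

(Node is unreachable from Tail, so its rules don't affect L(Tail).) Tail → Tail * Stmt | Stmt  ;  Stmt → Stmt ^ Term | Term  — a left-associative chain with Term at the bottom. Each string factors uniquely by precedence.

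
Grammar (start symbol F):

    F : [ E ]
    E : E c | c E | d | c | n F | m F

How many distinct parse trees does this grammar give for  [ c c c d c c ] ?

Parse trees for [ c c c d c c ] (showing first 6 of 10):
  [F [ [E [E [E c [E c [E c [E d]]]] c] c] ]]
  [F [ [E [E c [E [E c [E c [E d]]] c]] c] ]]
  [F [ [E [E c [E c [E [E c [E d]] c]]] c] ]]
  [F [ [E [E c [E c [E c [E [E d] c]]]] c] ]]
  [F [ [E c [E [E [E c [E c [E d]]] c] c]] ]]
  [F [ [E c [E [E c [E [E c [E d]] c]] c]] ]]

10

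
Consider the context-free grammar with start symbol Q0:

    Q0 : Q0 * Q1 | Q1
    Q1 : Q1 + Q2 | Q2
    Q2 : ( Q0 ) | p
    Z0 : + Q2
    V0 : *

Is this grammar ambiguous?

(Z0, V0 are unreachable from Q0, so their rules don't affect L(Q0).) The grammar is stratified — Q0 handles '*' (left-recursive), Q1 handles '+', Q2 atoms. Each operator has a fixed associativity and precedence level, so every string has one parse.

Unambiguous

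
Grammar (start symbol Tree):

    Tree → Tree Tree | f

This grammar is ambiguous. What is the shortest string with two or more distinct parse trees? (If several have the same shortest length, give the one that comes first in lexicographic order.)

f f f

length 1: no string has ≥2 trees
length 2: no string has ≥2 trees
length 3: f f f has 2 parse trees

Two derivations of f f f:
  Tree ⇒ Tree Tree ⇒ Tree Tree Tree ⇒ f Tree Tree ⇒ f f Tree ⇒ f f f
  Tree ⇒ Tree Tree ⇒ f Tree ⇒ f Tree Tree ⇒ f f Tree ⇒ f f f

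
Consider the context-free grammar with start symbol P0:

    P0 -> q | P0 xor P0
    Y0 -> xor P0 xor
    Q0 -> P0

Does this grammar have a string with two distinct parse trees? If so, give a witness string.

Ambiguous

Witness: q xor q xor q

Derivation 1: P0 ⇒ P0 xor P0 ⇒ q xor P0 ⇒ q xor P0 xor P0 ⇒ q xor q xor P0 ⇒ q xor q xor q
Derivation 2: P0 ⇒ P0 xor P0 ⇒ P0 xor P0 xor P0 ⇒ q xor P0 xor P0 ⇒ q xor q xor P0 ⇒ q xor q xor q

Two distinct leftmost derivations for the same string.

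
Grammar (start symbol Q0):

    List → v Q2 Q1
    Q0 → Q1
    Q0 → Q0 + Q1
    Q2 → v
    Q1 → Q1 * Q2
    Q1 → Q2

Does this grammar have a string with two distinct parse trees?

Only Q0, Q1, Q2 are reachable from Q0; ignoring the rest: Q0 → Q0 + Q1 | Q1  ;  Q1 → Q1 * Q2 | Q2  — a left-associative chain with Q2 at the bottom. Each string factors uniquely by precedence.

Unambiguous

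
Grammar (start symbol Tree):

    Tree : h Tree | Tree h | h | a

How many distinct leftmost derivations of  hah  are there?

2

Parse trees for hah:
  [Tree h [Tree [Tree a] h]]
  [Tree [Tree h [Tree a]] h]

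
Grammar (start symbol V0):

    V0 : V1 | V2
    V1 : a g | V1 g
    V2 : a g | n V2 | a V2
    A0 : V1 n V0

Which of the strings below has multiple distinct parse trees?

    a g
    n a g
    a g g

a g

a g: 2 trees
n a g: 1 tree
a g g: 1 tree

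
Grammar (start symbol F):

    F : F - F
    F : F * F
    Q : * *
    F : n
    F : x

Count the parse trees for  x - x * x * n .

5

Parse trees for x - x * x * n:
  [F [F x] - [F [F x] * [F [F x] * [F n]]]]
  [F [F x] - [F [F [F x] * [F x]] * [F n]]]
  [F [F [F x] - [F x]] * [F [F x] * [F n]]]
  [F [F [F x] - [F [F x] * [F x]]] * [F n]]
  [F [F [F [F x] - [F x]] * [F x]] * [F n]]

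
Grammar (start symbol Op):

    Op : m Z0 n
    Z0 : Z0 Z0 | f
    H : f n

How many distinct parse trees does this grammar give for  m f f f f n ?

Parse trees for m f f f f n:
  [Op m [Z0 [Z0 f] [Z0 [Z0 f] [Z0 [Z0 f] [Z0 f]]]] n]
  [Op m [Z0 [Z0 f] [Z0 [Z0 [Z0 f] [Z0 f]] [Z0 f]]] n]
  [Op m [Z0 [Z0 [Z0 f] [Z0 f]] [Z0 [Z0 f] [Z0 f]]] n]
  [Op m [Z0 [Z0 [Z0 f] [Z0 [Z0 f] [Z0 f]]] [Z0 f]] n]
  [Op m [Z0 [Z0 [Z0 [Z0 f] [Z0 f]] [Z0 f]] [Z0 f]] n]

5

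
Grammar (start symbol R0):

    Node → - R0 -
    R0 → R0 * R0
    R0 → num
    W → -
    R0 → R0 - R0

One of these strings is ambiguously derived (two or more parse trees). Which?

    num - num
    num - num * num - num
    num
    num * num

num - num: 1 tree
num - num * num - num: 5 trees
num: 1 tree
num * num: 1 tree

num - num * num - num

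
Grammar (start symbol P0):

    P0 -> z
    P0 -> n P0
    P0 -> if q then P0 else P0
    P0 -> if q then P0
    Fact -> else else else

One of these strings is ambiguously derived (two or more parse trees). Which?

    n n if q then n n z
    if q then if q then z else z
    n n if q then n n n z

if q then if q then z else z

n n if q then n n z: 1 tree
if q then if q then z else z: 2 trees
n n if q then n n n z: 1 tree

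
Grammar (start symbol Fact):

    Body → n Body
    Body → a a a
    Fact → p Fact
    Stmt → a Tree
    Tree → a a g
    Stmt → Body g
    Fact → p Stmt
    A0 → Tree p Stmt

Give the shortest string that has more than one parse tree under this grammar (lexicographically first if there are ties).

p a a a g

length 5: p a a a g has 2 parse trees

Two derivations of p a a a g:
  Fact ⇒ p Stmt ⇒ p a Tree ⇒ p a a a g
  Fact ⇒ p Stmt ⇒ p Body g ⇒ p a a a g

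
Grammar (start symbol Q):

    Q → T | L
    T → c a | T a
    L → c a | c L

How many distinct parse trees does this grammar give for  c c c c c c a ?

1

Parse trees for c c c c c c a:
  [Q [L c [L c [L c [L c [L c [L c a]]]]]]]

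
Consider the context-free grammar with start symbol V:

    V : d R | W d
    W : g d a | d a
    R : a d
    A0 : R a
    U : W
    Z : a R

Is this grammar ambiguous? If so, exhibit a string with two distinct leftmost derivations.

Ambiguous

Witness: d a d

Derivation 1: V ⇒ d R ⇒ d a d
Derivation 2: V ⇒ W d ⇒ d a d

Two distinct leftmost derivations for the same string.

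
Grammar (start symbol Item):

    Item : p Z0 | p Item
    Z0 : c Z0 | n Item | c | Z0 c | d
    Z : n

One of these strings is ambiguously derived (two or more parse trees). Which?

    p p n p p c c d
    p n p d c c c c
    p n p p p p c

p n p d c c c c

p p n p p c c d: 1 tree
p n p d c c c c: 5 trees
p n p p p p c: 1 tree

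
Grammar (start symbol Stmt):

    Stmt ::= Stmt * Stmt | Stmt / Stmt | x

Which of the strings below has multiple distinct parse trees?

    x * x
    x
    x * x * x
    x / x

x * x * x

x * x: 1 tree
x: 1 tree
x * x * x: 2 trees
x / x: 1 tree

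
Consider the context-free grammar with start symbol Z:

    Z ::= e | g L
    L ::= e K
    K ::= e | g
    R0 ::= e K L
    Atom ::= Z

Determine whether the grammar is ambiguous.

Unambiguous

(R0, Atom are unreachable from Z, so their rules don't affect L(Z).) The reachable rules are right-linear with at most one rule per (nonterminal, next-terminal) pair. Each input token forces the next rule, so parsing is deterministic.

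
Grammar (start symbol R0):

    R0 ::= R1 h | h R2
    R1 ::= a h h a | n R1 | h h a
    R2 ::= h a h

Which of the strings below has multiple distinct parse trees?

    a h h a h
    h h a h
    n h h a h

h h a h

a h h a h: 1 tree
h h a h: 2 trees
n h h a h: 1 tree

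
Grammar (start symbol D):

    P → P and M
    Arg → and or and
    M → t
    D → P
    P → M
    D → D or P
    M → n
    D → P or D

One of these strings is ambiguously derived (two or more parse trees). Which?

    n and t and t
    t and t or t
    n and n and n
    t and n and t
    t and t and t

t and t or t

n and t and t: 1 tree
t and t or t: 2 trees
n and n and n: 1 tree
t and n and t: 1 tree
t and t and t: 1 tree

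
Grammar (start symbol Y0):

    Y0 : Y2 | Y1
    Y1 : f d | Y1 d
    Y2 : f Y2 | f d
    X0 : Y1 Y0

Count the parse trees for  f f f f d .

1

Parse trees for f f f f d:
  [Y0 [Y2 f [Y2 f [Y2 f [Y2 f d]]]]]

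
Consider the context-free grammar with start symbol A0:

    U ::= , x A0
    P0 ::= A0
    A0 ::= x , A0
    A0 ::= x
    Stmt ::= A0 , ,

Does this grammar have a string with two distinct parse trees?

Unambiguous

Only A0 is reachable from A0; ignoring the rest: Right-recursive list with a separator: after each atom, whether the separator follows determines the rule. One parse per string.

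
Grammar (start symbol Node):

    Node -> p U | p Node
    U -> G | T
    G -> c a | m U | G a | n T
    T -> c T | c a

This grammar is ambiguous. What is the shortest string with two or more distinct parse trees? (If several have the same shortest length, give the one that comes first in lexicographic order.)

p c a

length 3: p c a has 2 parse trees

Two derivations of p c a:
  Node ⇒ p U ⇒ p G ⇒ p c a
  Node ⇒ p U ⇒ p T ⇒ p c a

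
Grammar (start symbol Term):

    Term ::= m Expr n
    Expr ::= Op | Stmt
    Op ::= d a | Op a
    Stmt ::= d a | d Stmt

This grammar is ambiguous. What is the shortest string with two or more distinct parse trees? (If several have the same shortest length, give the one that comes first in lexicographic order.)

m d a n

length 4: m d a n has 2 parse trees

Two derivations of m d a n:
  Term ⇒ m Expr n ⇒ m Op n ⇒ m d a n
  Term ⇒ m Expr n ⇒ m Stmt n ⇒ m d a n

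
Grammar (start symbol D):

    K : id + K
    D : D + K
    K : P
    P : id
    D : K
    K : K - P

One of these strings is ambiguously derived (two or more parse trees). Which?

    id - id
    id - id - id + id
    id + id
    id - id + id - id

id - id: 1 tree
id - id - id + id: 1 tree
id + id: 2 trees
id - id + id - id: 1 tree

id + id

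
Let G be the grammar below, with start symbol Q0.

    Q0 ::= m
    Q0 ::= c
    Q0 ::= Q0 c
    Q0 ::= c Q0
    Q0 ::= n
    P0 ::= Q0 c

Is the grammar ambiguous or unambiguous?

Witness: c c

Derivation 1: Q0 ⇒ Q0 c ⇒ c c
Derivation 2: Q0 ⇒ c Q0 ⇒ c c

Two distinct leftmost derivations for the same string.

Ambiguous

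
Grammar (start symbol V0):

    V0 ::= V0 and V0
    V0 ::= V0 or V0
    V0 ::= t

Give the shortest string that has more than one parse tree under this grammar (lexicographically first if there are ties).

t and t and t

length 1: no string has ≥2 trees
length 3: no string has ≥2 trees
length 5: t and t and t has 2 parse trees

Two derivations of t and t and t:
  V0 ⇒ V0 and V0 ⇒ V0 and V0 and V0 ⇒ t and V0 and V0 ⇒ t and t and V0 ⇒ t and t and t
  V0 ⇒ V0 and V0 ⇒ t and V0 ⇒ t and V0 and V0 ⇒ t and t and V0 ⇒ t and t and t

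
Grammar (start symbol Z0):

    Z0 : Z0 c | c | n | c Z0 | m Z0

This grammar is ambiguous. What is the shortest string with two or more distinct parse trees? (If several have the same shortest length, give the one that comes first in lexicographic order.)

length 1: no string has ≥2 trees
length 2: c c has 2 parse trees

Two derivations of c c:
  Z0 ⇒ Z0 c ⇒ c c
  Z0 ⇒ c Z0 ⇒ c c

c c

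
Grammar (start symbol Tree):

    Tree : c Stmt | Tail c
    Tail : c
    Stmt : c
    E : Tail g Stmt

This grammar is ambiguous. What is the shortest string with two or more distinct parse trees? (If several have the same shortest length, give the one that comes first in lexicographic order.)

length 2: c c has 2 parse trees

Two derivations of c c:
  Tree ⇒ c Stmt ⇒ c c
  Tree ⇒ Tail c ⇒ c c

c c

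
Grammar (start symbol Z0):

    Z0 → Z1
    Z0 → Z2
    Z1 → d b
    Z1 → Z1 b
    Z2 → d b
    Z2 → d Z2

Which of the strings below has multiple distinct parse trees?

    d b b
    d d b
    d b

d b

d b b: 1 tree
d d b: 1 tree
d b: 2 trees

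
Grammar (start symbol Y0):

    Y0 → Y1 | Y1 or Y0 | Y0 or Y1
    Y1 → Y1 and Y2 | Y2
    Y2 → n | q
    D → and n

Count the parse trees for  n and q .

Parse trees for n and q:
  [Y0 [Y1 [Y1 [Y2 n]] and [Y2 q]]]

1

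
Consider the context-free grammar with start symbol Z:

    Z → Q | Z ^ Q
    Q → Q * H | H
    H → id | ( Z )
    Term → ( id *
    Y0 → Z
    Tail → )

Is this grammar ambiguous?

Only Z, Q, H are reachable from Z; ignoring the rest: Z → Z ^ Q | Q  ;  Q → Q * H | H  — a left-associative chain with H at the bottom. Each string factors uniquely by precedence.

Unambiguous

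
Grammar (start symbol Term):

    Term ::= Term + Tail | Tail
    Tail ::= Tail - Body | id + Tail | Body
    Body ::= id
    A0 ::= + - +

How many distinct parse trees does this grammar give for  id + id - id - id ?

4

Parse trees for id + id - id - id:
  [Term [Term [Tail [Body id]]] + [Tail [Tail [Tail [Body id]] - [Body id]] - [Body id]]]
  [Term [Tail [Tail [Tail id + [Tail [Body id]]] - [Body id]] - [Body id]]]
  [Term [Tail [Tail id + [Tail [Tail [Body id]] - [Body id]]] - [Body id]]]
  [Term [Tail id + [Tail [Tail [Tail [Body id]] - [Body id]] - [Body id]]]]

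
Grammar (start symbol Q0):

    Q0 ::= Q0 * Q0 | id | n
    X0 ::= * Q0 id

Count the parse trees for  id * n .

Parse trees for id * n:
  [Q0 [Q0 id] * [Q0 n]]

1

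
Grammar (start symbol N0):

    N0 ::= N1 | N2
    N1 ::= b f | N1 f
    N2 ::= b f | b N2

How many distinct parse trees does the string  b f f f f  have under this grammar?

Parse trees for b f f f f:
  [N0 [N1 [N1 [N1 [N1 b f] f] f] f]]

1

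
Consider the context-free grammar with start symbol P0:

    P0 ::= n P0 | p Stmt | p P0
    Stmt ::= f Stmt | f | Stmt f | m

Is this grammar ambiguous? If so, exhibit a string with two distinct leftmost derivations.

Witness: p f f

Derivation 1: P0 ⇒ p Stmt ⇒ p f Stmt ⇒ p f f
Derivation 2: P0 ⇒ p Stmt ⇒ p Stmt f ⇒ p f f

Two distinct leftmost derivations for the same string.

Ambiguous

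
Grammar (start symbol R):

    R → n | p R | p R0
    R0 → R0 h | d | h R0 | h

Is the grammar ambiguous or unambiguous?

Witness: p h h

Derivation 1: R ⇒ p R0 ⇒ p R0 h ⇒ p h h
Derivation 2: R ⇒ p R0 ⇒ p h R0 ⇒ p h h

Two distinct leftmost derivations for the same string.

Ambiguous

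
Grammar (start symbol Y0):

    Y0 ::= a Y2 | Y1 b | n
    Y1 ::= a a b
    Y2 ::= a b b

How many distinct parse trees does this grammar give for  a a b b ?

Parse trees for a a b b:
  [Y0 a [Y2 a b b]]
  [Y0 [Y1 a a b] b]

2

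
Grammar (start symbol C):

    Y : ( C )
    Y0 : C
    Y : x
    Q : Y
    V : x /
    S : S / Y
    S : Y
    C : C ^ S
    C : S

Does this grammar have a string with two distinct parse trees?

(V, Q, Y0 are unreachable from C, so their rules don't affect L(C).) The grammar is stratified — C handles '^' (left-recursive), S handles '/', Y atoms. Each operator has a fixed associativity and precedence level, so every string has one parse.

Unambiguous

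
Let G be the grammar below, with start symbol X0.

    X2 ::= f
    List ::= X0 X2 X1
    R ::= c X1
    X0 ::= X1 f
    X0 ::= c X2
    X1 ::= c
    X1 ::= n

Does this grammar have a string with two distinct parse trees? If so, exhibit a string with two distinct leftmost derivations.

Ambiguous

Witness: c f

Derivation 1: X0 ⇒ X1 f ⇒ c f
Derivation 2: X0 ⇒ c X2 ⇒ c f

Two distinct leftmost derivations for the same string.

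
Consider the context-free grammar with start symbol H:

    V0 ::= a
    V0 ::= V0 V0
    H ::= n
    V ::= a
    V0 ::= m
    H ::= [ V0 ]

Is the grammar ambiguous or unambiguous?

Ambiguous

Witness: [ a a a ]

Derivation 1: H ⇒ [ V0 ] ⇒ [ V0 V0 ] ⇒ [ a V0 ] ⇒ [ a V0 V0 ] ⇒ [ a a V0 ] ⇒ [ a a a ]
Derivation 2: H ⇒ [ V0 ] ⇒ [ V0 V0 ] ⇒ [ V0 V0 V0 ] ⇒ [ a V0 V0 ] ⇒ [ a a V0 ] ⇒ [ a a a ]

Two distinct leftmost derivations for the same string.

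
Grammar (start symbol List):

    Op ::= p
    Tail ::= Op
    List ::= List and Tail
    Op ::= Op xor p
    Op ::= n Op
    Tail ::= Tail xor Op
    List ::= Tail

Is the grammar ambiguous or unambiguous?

Ambiguous

Witness: p xor p

Derivation 1: List ⇒ Tail ⇒ Op ⇒ Op xor p ⇒ p xor p
Derivation 2: List ⇒ Tail ⇒ Tail xor Op ⇒ Op xor Op ⇒ p xor Op ⇒ p xor p

Two distinct leftmost derivations for the same string.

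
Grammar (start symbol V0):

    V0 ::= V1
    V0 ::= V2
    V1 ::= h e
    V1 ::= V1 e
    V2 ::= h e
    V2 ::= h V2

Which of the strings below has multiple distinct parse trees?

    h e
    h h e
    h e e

h e: 2 trees
h h e: 1 tree
h e e: 1 tree

h e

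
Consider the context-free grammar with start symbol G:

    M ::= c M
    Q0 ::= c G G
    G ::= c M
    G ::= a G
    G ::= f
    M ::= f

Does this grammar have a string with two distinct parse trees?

Unambiguous

Only G, M are reachable from G; ignoring the rest: The reachable rules are right-linear with at most one rule per (nonterminal, next-terminal) pair. Each input token forces the next rule, so parsing is deterministic.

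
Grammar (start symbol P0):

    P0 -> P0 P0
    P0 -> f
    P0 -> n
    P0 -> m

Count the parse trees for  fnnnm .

14

Parse trees for fnnnm (showing first 6 of 14):
  [P0 [P0 f] [P0 [P0 n] [P0 [P0 n] [P0 [P0 n] [P0 m]]]]]
  [P0 [P0 f] [P0 [P0 n] [P0 [P0 [P0 n] [P0 n]] [P0 m]]]]
  [P0 [P0 f] [P0 [P0 [P0 n] [P0 n]] [P0 [P0 n] [P0 m]]]]
  [P0 [P0 f] [P0 [P0 [P0 n] [P0 [P0 n] [P0 n]]] [P0 m]]]
  [P0 [P0 f] [P0 [P0 [P0 [P0 n] [P0 n]] [P0 n]] [P0 m]]]
  [P0 [P0 [P0 f] [P0 n]] [P0 [P0 n] [P0 [P0 n] [P0 m]]]]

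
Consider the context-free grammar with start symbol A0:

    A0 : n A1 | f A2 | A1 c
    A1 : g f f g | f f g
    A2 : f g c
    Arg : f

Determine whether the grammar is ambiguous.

Ambiguous

Witness: f f g c

Derivation 1: A0 ⇒ f A2 ⇒ f f g c
Derivation 2: A0 ⇒ A1 c ⇒ f f g c

Two distinct leftmost derivations for the same string.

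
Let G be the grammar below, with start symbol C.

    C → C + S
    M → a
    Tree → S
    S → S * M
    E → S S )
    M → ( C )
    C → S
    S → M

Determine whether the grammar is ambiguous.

(Tree, E are unreachable from C, so their rules don't affect L(C).) The grammar is stratified — C handles '+' (left-recursive), S handles '*', M atoms. Each operator has a fixed associativity and precedence level, so every string has one parse.

Unambiguous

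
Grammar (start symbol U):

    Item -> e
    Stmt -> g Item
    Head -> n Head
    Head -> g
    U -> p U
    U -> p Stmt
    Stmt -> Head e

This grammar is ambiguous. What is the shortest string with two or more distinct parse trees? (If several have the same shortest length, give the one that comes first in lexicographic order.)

length 3: p g e has 2 parse trees

Two derivations of p g e:
  U ⇒ p Stmt ⇒ p g Item ⇒ p g e
  U ⇒ p Stmt ⇒ p Head e ⇒ p g e

p g e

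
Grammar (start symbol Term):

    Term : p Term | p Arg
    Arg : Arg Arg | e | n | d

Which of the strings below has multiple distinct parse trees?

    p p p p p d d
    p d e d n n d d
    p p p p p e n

p p p p p d d: 1 tree
p d e d n n d d: 132 trees
p p p p p e n: 1 tree

p d e d n n d d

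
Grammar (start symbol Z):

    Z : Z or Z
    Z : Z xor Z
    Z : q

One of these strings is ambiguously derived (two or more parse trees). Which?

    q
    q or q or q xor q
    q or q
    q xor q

q: 1 tree
q or q or q xor q: 5 trees
q or q: 1 tree
q xor q: 1 tree

q or q or q xor q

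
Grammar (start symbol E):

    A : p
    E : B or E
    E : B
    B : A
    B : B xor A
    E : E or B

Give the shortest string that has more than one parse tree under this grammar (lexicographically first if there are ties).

length 1: no string has ≥2 trees
length 3: p or p has 2 parse trees

Two derivations of p or p:
  E ⇒ B or E ⇒ A or E ⇒ p or E ⇒ p or B ⇒ p or A ⇒ p or p
  E ⇒ E or B ⇒ B or B ⇒ A or B ⇒ p or B ⇒ p or A ⇒ p or p

p or p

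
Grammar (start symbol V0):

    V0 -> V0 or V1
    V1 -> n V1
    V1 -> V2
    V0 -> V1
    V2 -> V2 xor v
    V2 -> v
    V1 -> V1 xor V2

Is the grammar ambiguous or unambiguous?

Witness: v xor v

Derivation 1: V0 ⇒ V1 ⇒ V2 ⇒ V2 xor v ⇒ v xor v
Derivation 2: V0 ⇒ V1 ⇒ V1 xor V2 ⇒ V2 xor V2 ⇒ v xor V2 ⇒ v xor v

Two distinct leftmost derivations for the same string.

Ambiguous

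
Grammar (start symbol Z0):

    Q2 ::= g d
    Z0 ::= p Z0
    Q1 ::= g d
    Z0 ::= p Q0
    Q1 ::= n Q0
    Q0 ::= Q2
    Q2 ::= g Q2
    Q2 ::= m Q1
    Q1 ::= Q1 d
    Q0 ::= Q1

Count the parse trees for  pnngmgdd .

3

Parse trees for pnngmgdd:
  [Z0 p [Q0 [Q1 n [Q0 [Q1 n [Q0 [Q2 g [Q2 m [Q1 [Q1 g d] d]]]]]]]]]
  [Z0 p [Q0 [Q1 n [Q0 [Q1 [Q1 n [Q0 [Q2 g [Q2 m [Q1 g d]]]]] d]]]]]
  [Z0 p [Q0 [Q1 [Q1 n [Q0 [Q1 n [Q0 [Q2 g [Q2 m [Q1 g d]]]]]]] d]]]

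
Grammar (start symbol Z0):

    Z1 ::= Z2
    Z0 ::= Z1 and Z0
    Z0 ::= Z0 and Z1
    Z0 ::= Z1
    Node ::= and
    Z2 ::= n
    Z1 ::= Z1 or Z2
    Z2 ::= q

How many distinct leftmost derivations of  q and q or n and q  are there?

Parse trees for q and q or n and q:
  [Z0 [Z1 [Z2 q]] and [Z0 [Z1 [Z1 [Z2 q]] or [Z2 n]] and [Z0 [Z1 [Z2 q]]]]]
  [Z0 [Z1 [Z2 q]] and [Z0 [Z0 [Z1 [Z1 [Z2 q]] or [Z2 n]]] and [Z1 [Z2 q]]]]
  [Z0 [Z0 [Z1 [Z2 q]] and [Z0 [Z1 [Z1 [Z2 q]] or [Z2 n]]]] and [Z1 [Z2 q]]]
  [Z0 [Z0 [Z0 [Z1 [Z2 q]]] and [Z1 [Z1 [Z2 q]] or [Z2 n]]] and [Z1 [Z2 q]]]

4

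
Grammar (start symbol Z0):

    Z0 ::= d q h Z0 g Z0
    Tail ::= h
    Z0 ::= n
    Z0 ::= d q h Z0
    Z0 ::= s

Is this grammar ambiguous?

Ambiguous

Witness: d q h d q h n g n

Derivation 1: Z0 ⇒ d q h Z0 g Z0 ⇒ d q h d q h Z0 g Z0 ⇒ d q h d q h n g Z0 ⇒ d q h d q h n g n
Derivation 2: Z0 ⇒ d q h Z0 ⇒ d q h d q h Z0 g Z0 ⇒ d q h d q h n g Z0 ⇒ d q h d q h n g n

Two distinct leftmost derivations for the same string.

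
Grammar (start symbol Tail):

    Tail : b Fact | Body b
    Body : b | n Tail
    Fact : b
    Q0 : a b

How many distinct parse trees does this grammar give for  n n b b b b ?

2

Parse trees for n n b b b b:
  [Tail [Body n [Tail [Body n [Tail b [Fact b]]] b]] b]
  [Tail [Body n [Tail [Body n [Tail [Body b] b]] b]] b]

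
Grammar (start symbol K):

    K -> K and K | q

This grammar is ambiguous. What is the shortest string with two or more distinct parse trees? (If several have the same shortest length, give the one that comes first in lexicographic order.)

q and q and q

length 1: no string has ≥2 trees
length 3: no string has ≥2 trees
length 5: q and q and q has 2 parse trees

Two derivations of q and q and q:
  K ⇒ K and K ⇒ K and K and K ⇒ q and K and K ⇒ q and q and K ⇒ q and q and q
  K ⇒ K and K ⇒ q and K ⇒ q and K and K ⇒ q and q and K ⇒ q and q and q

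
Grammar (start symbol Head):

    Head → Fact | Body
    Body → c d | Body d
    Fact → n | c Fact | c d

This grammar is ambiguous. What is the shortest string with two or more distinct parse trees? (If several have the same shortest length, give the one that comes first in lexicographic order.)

c d

length 1: no string has ≥2 trees
length 2: c d has 2 parse trees

Two derivations of c d:
  Head ⇒ Fact ⇒ c d
  Head ⇒ Body ⇒ c d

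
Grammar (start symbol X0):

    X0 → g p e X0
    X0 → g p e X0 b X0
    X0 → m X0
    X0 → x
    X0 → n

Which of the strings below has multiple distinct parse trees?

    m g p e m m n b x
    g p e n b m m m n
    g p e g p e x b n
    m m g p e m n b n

g p e g p e x b n

m g p e m m n b x: 1 tree
g p e n b m m m n: 1 tree
g p e g p e x b n: 2 trees
m m g p e m n b n: 1 tree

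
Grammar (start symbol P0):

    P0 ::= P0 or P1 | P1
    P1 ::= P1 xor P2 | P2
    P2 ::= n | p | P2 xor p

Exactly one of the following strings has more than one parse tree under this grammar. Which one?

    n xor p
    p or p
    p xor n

n xor p: 2 trees
p or p: 1 tree
p xor n: 1 tree

n xor p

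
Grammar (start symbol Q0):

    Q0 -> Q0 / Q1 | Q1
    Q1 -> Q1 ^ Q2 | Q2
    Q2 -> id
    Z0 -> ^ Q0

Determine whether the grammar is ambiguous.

Unambiguous

(Z0 is unreachable from Q0, so its rules don't affect L(Q0).) This is a standard precedence ladder (Q0 over Q1 over Q2), with each level left-recursive on its own operator ('/' at Q0, '^' at Q1). That structure is LR(1), hence unambiguous.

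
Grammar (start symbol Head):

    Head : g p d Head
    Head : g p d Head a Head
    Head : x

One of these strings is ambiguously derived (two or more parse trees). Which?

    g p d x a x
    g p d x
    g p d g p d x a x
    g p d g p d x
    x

g p d x a x: 1 tree
g p d x: 1 tree
g p d g p d x a x: 2 trees
g p d g p d x: 1 tree
x: 1 tree

g p d g p d x a x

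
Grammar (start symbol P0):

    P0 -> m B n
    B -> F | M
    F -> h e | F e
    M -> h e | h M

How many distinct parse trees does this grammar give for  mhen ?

Parse trees for mhen:
  [P0 m [B [F h e]] n]
  [P0 m [B [M h e]] n]

2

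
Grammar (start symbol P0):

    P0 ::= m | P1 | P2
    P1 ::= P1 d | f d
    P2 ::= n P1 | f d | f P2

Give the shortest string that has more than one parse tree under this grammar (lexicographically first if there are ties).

length 1: no string has ≥2 trees
length 2: f d has 2 parse trees

Two derivations of f d:
  P0 ⇒ P1 ⇒ f d
  P0 ⇒ P2 ⇒ f d

f d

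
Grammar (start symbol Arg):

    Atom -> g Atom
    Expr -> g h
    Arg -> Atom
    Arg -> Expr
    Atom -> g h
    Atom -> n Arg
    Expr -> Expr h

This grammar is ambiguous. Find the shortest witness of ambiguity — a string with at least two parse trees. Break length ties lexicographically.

g h

length 2: g h has 2 parse trees

Two derivations of g h:
  Arg ⇒ Atom ⇒ g h
  Arg ⇒ Expr ⇒ g h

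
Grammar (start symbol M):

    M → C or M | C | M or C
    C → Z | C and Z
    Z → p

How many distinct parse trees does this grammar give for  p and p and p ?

Parse trees for p and p and p:
  [M [C [C [C [Z p]] and [Z p]] and [Z p]]]

1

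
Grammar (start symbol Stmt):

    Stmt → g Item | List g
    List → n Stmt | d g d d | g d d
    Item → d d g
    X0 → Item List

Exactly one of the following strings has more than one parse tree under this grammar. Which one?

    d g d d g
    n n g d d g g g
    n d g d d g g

n n g d d g g g

d g d d g: 1 tree
n n g d d g g g: 2 trees
n d g d d g g: 1 tree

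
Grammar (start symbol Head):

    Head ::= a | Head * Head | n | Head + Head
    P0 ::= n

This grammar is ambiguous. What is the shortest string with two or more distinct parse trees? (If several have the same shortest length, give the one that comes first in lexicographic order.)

length 1: no string has ≥2 trees
length 3: no string has ≥2 trees
length 5: a * a * a has 2 parse trees

Two derivations of a * a * a:
  Head ⇒ Head * Head ⇒ a * Head ⇒ a * Head * Head ⇒ a * a * Head ⇒ a * a * a
  Head ⇒ Head * Head ⇒ Head * Head * Head ⇒ a * Head * Head ⇒ a * a * Head ⇒ a * a * a

a * a * a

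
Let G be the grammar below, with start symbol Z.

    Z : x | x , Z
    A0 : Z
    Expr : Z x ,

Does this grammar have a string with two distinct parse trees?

Unambiguous

Only Z is reachable from Z; ignoring the rest: Right-recursive list with a separator: after each atom, whether the separator follows determines the rule. One parse per string.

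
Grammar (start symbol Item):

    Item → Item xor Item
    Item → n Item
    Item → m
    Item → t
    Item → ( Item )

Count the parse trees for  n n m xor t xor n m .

Parse trees for n n m xor t xor n m (showing first 6 of 9):
  [Item [Item n [Item n [Item m]]] xor [Item [Item t] xor [Item n [Item m]]]]
  [Item [Item [Item n [Item n [Item m]]] xor [Item t]] xor [Item n [Item m]]]
  [Item [Item n [Item [Item n [Item m]] xor [Item t]]] xor [Item n [Item m]]]
  [Item [Item n [Item n [Item [Item m] xor [Item t]]]] xor [Item n [Item m]]]
  [Item n [Item [Item n [Item m]] xor [Item [Item t] xor [Item n [Item m]]]]]
  [Item n [Item [Item [Item n [Item m]] xor [Item t]] xor [Item n [Item m]]]]

9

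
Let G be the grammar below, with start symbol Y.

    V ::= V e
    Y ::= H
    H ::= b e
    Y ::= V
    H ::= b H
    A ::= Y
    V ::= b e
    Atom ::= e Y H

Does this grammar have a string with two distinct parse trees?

Ambiguous

Witness: b e

Derivation 1: Y ⇒ H ⇒ b e
Derivation 2: Y ⇒ V ⇒ b e

Two distinct leftmost derivations for the same string.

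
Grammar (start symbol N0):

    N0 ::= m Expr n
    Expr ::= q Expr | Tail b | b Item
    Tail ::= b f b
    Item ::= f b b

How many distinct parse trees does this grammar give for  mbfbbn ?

Parse trees for mbfbbn:
  [N0 m [Expr [Tail b f b] b] n]
  [N0 m [Expr b [Item f b b]] n]

2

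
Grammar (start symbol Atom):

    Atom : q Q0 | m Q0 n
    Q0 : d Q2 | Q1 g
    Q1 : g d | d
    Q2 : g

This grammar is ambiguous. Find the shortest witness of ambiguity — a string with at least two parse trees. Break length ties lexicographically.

q d g

length 3: q d g has 2 parse trees

Two derivations of q d g:
  Atom ⇒ q Q0 ⇒ q d Q2 ⇒ q d g
  Atom ⇒ q Q0 ⇒ q Q1 g ⇒ q d g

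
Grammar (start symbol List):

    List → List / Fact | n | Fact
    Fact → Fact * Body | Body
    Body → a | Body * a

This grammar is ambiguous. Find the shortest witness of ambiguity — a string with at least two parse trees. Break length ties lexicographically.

length 1: no string has ≥2 trees
length 3: a * a has 2 parse trees

Two derivations of a * a:
  List ⇒ Fact ⇒ Fact * Body ⇒ Body * Body ⇒ a * Body ⇒ a * a
  List ⇒ Fact ⇒ Body ⇒ Body * a ⇒ a * a

a * a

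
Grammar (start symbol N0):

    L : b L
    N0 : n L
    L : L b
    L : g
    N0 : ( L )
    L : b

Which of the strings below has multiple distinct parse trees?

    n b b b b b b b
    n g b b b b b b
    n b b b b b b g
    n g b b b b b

n b b b b b b b

n b b b b b b b: 64 trees
n g b b b b b b: 1 tree
n b b b b b b g: 1 tree
n g b b b b b: 1 tree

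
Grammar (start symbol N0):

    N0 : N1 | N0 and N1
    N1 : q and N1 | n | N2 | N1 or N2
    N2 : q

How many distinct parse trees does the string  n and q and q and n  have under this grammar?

4

Parse trees for n and q and q and n:
  [N0 [N0 [N1 n]] and [N1 q and [N1 q and [N1 n]]]]
  [N0 [N0 [N0 [N1 n]] and [N1 [N2 q]]] and [N1 q and [N1 n]]]
  [N0 [N0 [N0 [N1 n]] and [N1 q and [N1 [N2 q]]]] and [N1 n]]
  [N0 [N0 [N0 [N0 [N1 n]] and [N1 [N2 q]]] and [N1 [N2 q]]] and [N1 n]]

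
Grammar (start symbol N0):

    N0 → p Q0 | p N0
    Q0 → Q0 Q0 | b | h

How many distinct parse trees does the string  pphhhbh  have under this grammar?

Parse trees for pphhhbh (showing first 6 of 14):
  [N0 p [N0 p [Q0 [Q0 h] [Q0 [Q0 h] [Q0 [Q0 h] [Q0 [Q0 b] [Q0 h]]]]]]]
  [N0 p [N0 p [Q0 [Q0 h] [Q0 [Q0 h] [Q0 [Q0 [Q0 h] [Q0 b]] [Q0 h]]]]]]
  [N0 p [N0 p [Q0 [Q0 h] [Q0 [Q0 [Q0 h] [Q0 h]] [Q0 [Q0 b] [Q0 h]]]]]]
  [N0 p [N0 p [Q0 [Q0 h] [Q0 [Q0 [Q0 h] [Q0 [Q0 h] [Q0 b]]] [Q0 h]]]]]
  [N0 p [N0 p [Q0 [Q0 h] [Q0 [Q0 [Q0 [Q0 h] [Q0 h]] [Q0 b]] [Q0 h]]]]]
  [N0 p [N0 p [Q0 [Q0 [Q0 h] [Q0 h]] [Q0 [Q0 h] [Q0 [Q0 b] [Q0 h]]]]]]

14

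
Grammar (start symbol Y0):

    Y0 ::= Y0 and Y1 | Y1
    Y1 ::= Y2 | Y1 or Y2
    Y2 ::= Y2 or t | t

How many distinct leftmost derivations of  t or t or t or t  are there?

Parse trees for t or t or t or t:
  [Y0 [Y1 [Y2 [Y2 [Y2 [Y2 t] or t] or t] or t]]]
  [Y0 [Y1 [Y1 [Y2 t]] or [Y2 [Y2 [Y2 t] or t] or t]]]
  [Y0 [Y1 [Y1 [Y2 [Y2 t] or t]] or [Y2 [Y2 t] or t]]]
  [Y0 [Y1 [Y1 [Y1 [Y2 t]] or [Y2 t]] or [Y2 [Y2 t] or t]]]
  [Y0 [Y1 [Y1 [Y2 [Y2 [Y2 t] or t] or t]] or [Y2 t]]]
  [Y0 [Y1 [Y1 [Y1 [Y2 t]] or [Y2 [Y2 t] or t]] or [Y2 t]]]
  [Y0 [Y1 [Y1 [Y1 [Y2 [Y2 t] or t]] or [Y2 t]] or [Y2 t]]]
  [Y0 [Y1 [Y1 [Y1 [Y1 [Y2 t]] or [Y2 t]] or [Y2 t]] or [Y2 t]]]

8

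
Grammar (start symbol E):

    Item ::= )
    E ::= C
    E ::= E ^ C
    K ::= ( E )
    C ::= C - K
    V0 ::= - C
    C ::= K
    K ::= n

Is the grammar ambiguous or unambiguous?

Unambiguous

Only E, C, K are reachable from E; ignoring the rest: This is a standard precedence ladder (E over C over K), with each level left-recursive on its own operator ('^' at E, '-' at C). That structure is LR(1), hence unambiguous.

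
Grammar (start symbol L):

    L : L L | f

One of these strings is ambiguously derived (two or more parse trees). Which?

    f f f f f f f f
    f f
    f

f f f f f f f f

f f f f f f f f: 429 trees
f f: 1 tree
f: 1 tree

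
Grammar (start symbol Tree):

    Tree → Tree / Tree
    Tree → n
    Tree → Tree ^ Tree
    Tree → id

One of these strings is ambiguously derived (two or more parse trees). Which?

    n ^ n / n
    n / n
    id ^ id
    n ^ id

n ^ n / n

n ^ n / n: 2 trees
n / n: 1 tree
id ^ id: 1 tree
n ^ id: 1 tree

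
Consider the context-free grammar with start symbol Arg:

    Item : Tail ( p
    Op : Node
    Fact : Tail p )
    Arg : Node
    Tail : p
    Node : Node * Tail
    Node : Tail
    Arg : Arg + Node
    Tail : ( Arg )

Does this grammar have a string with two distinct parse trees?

Only Arg, Node, Tail are reachable from Arg; ignoring the rest: This is a standard precedence ladder (Arg over Node over Tail), with each level left-recursive on its own operator ('+' at Arg, '*' at Node). That structure is LR(1), hence unambiguous.

Unambiguous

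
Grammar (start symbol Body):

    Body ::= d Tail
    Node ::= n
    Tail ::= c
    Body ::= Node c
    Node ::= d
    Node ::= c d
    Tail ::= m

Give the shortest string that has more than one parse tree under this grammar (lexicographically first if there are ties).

length 2: d c has 2 parse trees

Two derivations of d c:
  Body ⇒ d Tail ⇒ d c
  Body ⇒ Node c ⇒ d c

d c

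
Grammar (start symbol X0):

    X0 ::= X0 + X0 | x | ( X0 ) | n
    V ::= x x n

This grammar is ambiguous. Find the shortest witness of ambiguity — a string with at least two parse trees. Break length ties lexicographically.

n + n + n

length 1: no string has ≥2 trees
length 3: no string has ≥2 trees
length 5: n + n + n has 2 parse trees

Two derivations of n + n + n:
  X0 ⇒ X0 + X0 ⇒ X0 + X0 + X0 ⇒ n + X0 + X0 ⇒ n + n + X0 ⇒ n + n + n
  X0 ⇒ X0 + X0 ⇒ n + X0 ⇒ n + X0 + X0 ⇒ n + n + X0 ⇒ n + n + n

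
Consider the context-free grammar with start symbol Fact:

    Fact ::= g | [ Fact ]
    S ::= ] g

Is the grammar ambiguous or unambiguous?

Unambiguous

Only Fact is reachable from Fact; ignoring the rest: L(Fact) is { openⁿ atom closeⁿ : n ≥ 0 }. The bracket depth fixes n, and the derivation is forced at every step.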